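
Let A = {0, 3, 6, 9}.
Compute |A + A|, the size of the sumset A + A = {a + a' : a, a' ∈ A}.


A + A = {a + a' : a, a' ∈ A}; |A| = 4.
General bounds: 2|A| - 1 ≤ |A + A| ≤ |A|(|A|+1)/2, i.e. 7 ≤ |A + A| ≤ 10.
Lower bound 2|A|-1 is attained iff A is an arithmetic progression.
Enumerate sums a + a' for a ≤ a' (symmetric, so this suffices):
a = 0: 0+0=0, 0+3=3, 0+6=6, 0+9=9
a = 3: 3+3=6, 3+6=9, 3+9=12
a = 6: 6+6=12, 6+9=15
a = 9: 9+9=18
Distinct sums: {0, 3, 6, 9, 12, 15, 18}
|A + A| = 7

|A + A| = 7


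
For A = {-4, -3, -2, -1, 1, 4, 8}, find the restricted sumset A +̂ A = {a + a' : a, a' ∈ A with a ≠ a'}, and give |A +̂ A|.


Restricted sumset: A +̂ A = {a + a' : a ∈ A, a' ∈ A, a ≠ a'}.
Equivalently, take A + A and drop any sum 2a that is achievable ONLY as a + a for a ∈ A (i.e. sums representable only with equal summands).
Enumerate pairs (a, a') with a < a' (symmetric, so each unordered pair gives one sum; this covers all a ≠ a'):
  -4 + -3 = -7
  -4 + -2 = -6
  -4 + -1 = -5
  -4 + 1 = -3
  -4 + 4 = 0
  -4 + 8 = 4
  -3 + -2 = -5
  -3 + -1 = -4
  -3 + 1 = -2
  -3 + 4 = 1
  -3 + 8 = 5
  -2 + -1 = -3
  -2 + 1 = -1
  -2 + 4 = 2
  -2 + 8 = 6
  -1 + 1 = 0
  -1 + 4 = 3
  -1 + 8 = 7
  1 + 4 = 5
  1 + 8 = 9
  4 + 8 = 12
Collected distinct sums: {-7, -6, -5, -4, -3, -2, -1, 0, 1, 2, 3, 4, 5, 6, 7, 9, 12}
|A +̂ A| = 17
(Reference bound: |A +̂ A| ≥ 2|A| - 3 for |A| ≥ 2, with |A| = 7 giving ≥ 11.)

|A +̂ A| = 17


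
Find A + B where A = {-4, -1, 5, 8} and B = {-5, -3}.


A + B = {a + b : a ∈ A, b ∈ B}.
Enumerate all |A|·|B| = 4·2 = 8 pairs (a, b) and collect distinct sums.
a = -4: -4+-5=-9, -4+-3=-7
a = -1: -1+-5=-6, -1+-3=-4
a = 5: 5+-5=0, 5+-3=2
a = 8: 8+-5=3, 8+-3=5
Collecting distinct sums: A + B = {-9, -7, -6, -4, 0, 2, 3, 5}
|A + B| = 8

A + B = {-9, -7, -6, -4, 0, 2, 3, 5}


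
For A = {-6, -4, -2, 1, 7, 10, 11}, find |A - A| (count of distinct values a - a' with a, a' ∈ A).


A - A = {a - a' : a, a' ∈ A}; |A| = 7.
Bounds: 2|A|-1 ≤ |A - A| ≤ |A|² - |A| + 1, i.e. 13 ≤ |A - A| ≤ 43.
Note: 0 ∈ A - A always (from a - a). The set is symmetric: if d ∈ A - A then -d ∈ A - A.
Enumerate nonzero differences d = a - a' with a > a' (then include -d):
Positive differences: {1, 2, 3, 4, 5, 6, 7, 9, 10, 11, 12, 13, 14, 15, 16, 17}
Full difference set: {0} ∪ (positive diffs) ∪ (negative diffs).
|A - A| = 1 + 2·16 = 33 (matches direct enumeration: 33).

|A - A| = 33


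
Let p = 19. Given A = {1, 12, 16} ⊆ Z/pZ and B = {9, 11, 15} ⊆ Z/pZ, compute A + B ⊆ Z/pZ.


Work in Z/19Z: reduce every sum a + b modulo 19.
Enumerate all 9 pairs:
a = 1: 1+9=10, 1+11=12, 1+15=16
a = 12: 12+9=2, 12+11=4, 12+15=8
a = 16: 16+9=6, 16+11=8, 16+15=12
Distinct residues collected: {2, 4, 6, 8, 10, 12, 16}
|A + B| = 7 (out of 19 total residues).

A + B = {2, 4, 6, 8, 10, 12, 16}


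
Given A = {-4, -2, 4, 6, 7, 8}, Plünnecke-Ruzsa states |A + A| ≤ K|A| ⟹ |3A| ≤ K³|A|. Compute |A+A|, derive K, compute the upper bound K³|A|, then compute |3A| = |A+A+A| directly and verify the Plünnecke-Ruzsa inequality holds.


|A| = 6.
Step 1: Compute A + A by enumerating all 36 pairs.
A + A = {-8, -6, -4, 0, 2, 3, 4, 5, 6, 8, 10, 11, 12, 13, 14, 15, 16}, so |A + A| = 17.
Step 2: Doubling constant K = |A + A|/|A| = 17/6 = 17/6 ≈ 2.8333.
Step 3: Plünnecke-Ruzsa gives |3A| ≤ K³·|A| = (2.8333)³ · 6 ≈ 136.4722.
Step 4: Compute 3A = A + A + A directly by enumerating all triples (a,b,c) ∈ A³; |3A| = 31.
Step 5: Check 31 ≤ 136.4722? Yes ✓.

K = 17/6, Plünnecke-Ruzsa bound K³|A| ≈ 136.4722, |3A| = 31, inequality holds.


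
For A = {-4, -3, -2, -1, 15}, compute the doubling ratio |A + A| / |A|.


|A| = 5.
Compute A + A by enumerating all 25 pairs.
A + A = {-8, -7, -6, -5, -4, -3, -2, 11, 12, 13, 14, 30}, so |A + A| = 12.
K = |A + A| / |A| = 12/5 (already in lowest terms) ≈ 2.4000.
Reference: AP of size 5 gives K = 9/5 ≈ 1.8000; a fully generic set of size 5 gives K ≈ 3.0000.

|A| = 5, |A + A| = 12, K = 12/5.


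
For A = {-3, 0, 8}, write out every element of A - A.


A - A = {a - a' : a, a' ∈ A}.
Compute a - a' for each ordered pair (a, a'):
a = -3: -3--3=0, -3-0=-3, -3-8=-11
a = 0: 0--3=3, 0-0=0, 0-8=-8
a = 8: 8--3=11, 8-0=8, 8-8=0
Collecting distinct values (and noting 0 appears from a-a):
A - A = {-11, -8, -3, 0, 3, 8, 11}
|A - A| = 7

A - A = {-11, -8, -3, 0, 3, 8, 11}


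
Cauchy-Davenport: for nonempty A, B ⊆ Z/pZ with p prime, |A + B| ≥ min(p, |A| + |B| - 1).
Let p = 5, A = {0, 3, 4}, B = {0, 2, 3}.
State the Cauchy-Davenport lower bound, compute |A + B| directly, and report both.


Cauchy-Davenport: |A + B| ≥ min(p, |A| + |B| - 1) for A, B nonempty in Z/pZ.
|A| = 3, |B| = 3, p = 5.
CD lower bound = min(5, 3 + 3 - 1) = min(5, 5) = 5.
Compute A + B mod 5 directly:
a = 0: 0+0=0, 0+2=2, 0+3=3
a = 3: 3+0=3, 3+2=0, 3+3=1
a = 4: 4+0=4, 4+2=1, 4+3=2
A + B = {0, 1, 2, 3, 4}, so |A + B| = 5.
Verify: 5 ≥ 5? Yes ✓.

CD lower bound = 5, actual |A + B| = 5.


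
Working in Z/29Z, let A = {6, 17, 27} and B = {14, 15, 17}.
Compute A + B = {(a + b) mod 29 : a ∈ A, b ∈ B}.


Work in Z/29Z: reduce every sum a + b modulo 29.
Enumerate all 9 pairs:
a = 6: 6+14=20, 6+15=21, 6+17=23
a = 17: 17+14=2, 17+15=3, 17+17=5
a = 27: 27+14=12, 27+15=13, 27+17=15
Distinct residues collected: {2, 3, 5, 12, 13, 15, 20, 21, 23}
|A + B| = 9 (out of 29 total residues).

A + B = {2, 3, 5, 12, 13, 15, 20, 21, 23}


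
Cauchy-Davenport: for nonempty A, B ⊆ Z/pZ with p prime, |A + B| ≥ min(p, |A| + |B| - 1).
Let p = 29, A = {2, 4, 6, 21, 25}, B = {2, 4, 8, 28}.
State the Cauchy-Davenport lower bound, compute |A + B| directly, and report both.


Cauchy-Davenport: |A + B| ≥ min(p, |A| + |B| - 1) for A, B nonempty in Z/pZ.
|A| = 5, |B| = 4, p = 29.
CD lower bound = min(29, 5 + 4 - 1) = min(29, 8) = 8.
Compute A + B mod 29 directly:
a = 2: 2+2=4, 2+4=6, 2+8=10, 2+28=1
a = 4: 4+2=6, 4+4=8, 4+8=12, 4+28=3
a = 6: 6+2=8, 6+4=10, 6+8=14, 6+28=5
a = 21: 21+2=23, 21+4=25, 21+8=0, 21+28=20
a = 25: 25+2=27, 25+4=0, 25+8=4, 25+28=24
A + B = {0, 1, 3, 4, 5, 6, 8, 10, 12, 14, 20, 23, 24, 25, 27}, so |A + B| = 15.
Verify: 15 ≥ 8? Yes ✓.

CD lower bound = 8, actual |A + B| = 15.


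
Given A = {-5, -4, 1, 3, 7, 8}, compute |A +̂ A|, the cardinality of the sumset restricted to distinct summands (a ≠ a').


Restricted sumset: A +̂ A = {a + a' : a ∈ A, a' ∈ A, a ≠ a'}.
Equivalently, take A + A and drop any sum 2a that is achievable ONLY as a + a for a ∈ A (i.e. sums representable only with equal summands).
Enumerate pairs (a, a') with a < a' (symmetric, so each unordered pair gives one sum; this covers all a ≠ a'):
  -5 + -4 = -9
  -5 + 1 = -4
  -5 + 3 = -2
  -5 + 7 = 2
  -5 + 8 = 3
  -4 + 1 = -3
  -4 + 3 = -1
  -4 + 7 = 3
  -4 + 8 = 4
  1 + 3 = 4
  1 + 7 = 8
  1 + 8 = 9
  3 + 7 = 10
  3 + 8 = 11
  7 + 8 = 15
Collected distinct sums: {-9, -4, -3, -2, -1, 2, 3, 4, 8, 9, 10, 11, 15}
|A +̂ A| = 13
(Reference bound: |A +̂ A| ≥ 2|A| - 3 for |A| ≥ 2, with |A| = 6 giving ≥ 9.)

|A +̂ A| = 13


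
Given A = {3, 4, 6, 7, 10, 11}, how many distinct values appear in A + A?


A + A = {a + a' : a, a' ∈ A}; |A| = 6.
General bounds: 2|A| - 1 ≤ |A + A| ≤ |A|(|A|+1)/2, i.e. 11 ≤ |A + A| ≤ 21.
Lower bound 2|A|-1 is attained iff A is an arithmetic progression.
Enumerate sums a + a' for a ≤ a' (symmetric, so this suffices):
a = 3: 3+3=6, 3+4=7, 3+6=9, 3+7=10, 3+10=13, 3+11=14
a = 4: 4+4=8, 4+6=10, 4+7=11, 4+10=14, 4+11=15
a = 6: 6+6=12, 6+7=13, 6+10=16, 6+11=17
a = 7: 7+7=14, 7+10=17, 7+11=18
a = 10: 10+10=20, 10+11=21
a = 11: 11+11=22
Distinct sums: {6, 7, 8, 9, 10, 11, 12, 13, 14, 15, 16, 17, 18, 20, 21, 22}
|A + A| = 16

|A + A| = 16


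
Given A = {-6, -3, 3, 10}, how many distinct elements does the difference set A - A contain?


A - A = {a - a' : a, a' ∈ A}; |A| = 4.
Bounds: 2|A|-1 ≤ |A - A| ≤ |A|² - |A| + 1, i.e. 7 ≤ |A - A| ≤ 13.
Note: 0 ∈ A - A always (from a - a). The set is symmetric: if d ∈ A - A then -d ∈ A - A.
Enumerate nonzero differences d = a - a' with a > a' (then include -d):
Positive differences: {3, 6, 7, 9, 13, 16}
Full difference set: {0} ∪ (positive diffs) ∪ (negative diffs).
|A - A| = 1 + 2·6 = 13 (matches direct enumeration: 13).

|A - A| = 13


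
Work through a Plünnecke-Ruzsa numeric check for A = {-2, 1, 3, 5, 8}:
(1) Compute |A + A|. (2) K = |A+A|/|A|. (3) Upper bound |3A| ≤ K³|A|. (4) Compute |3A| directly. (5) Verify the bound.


|A| = 5.
Step 1: Compute A + A by enumerating all 25 pairs.
A + A = {-4, -1, 1, 2, 3, 4, 6, 8, 9, 10, 11, 13, 16}, so |A + A| = 13.
Step 2: Doubling constant K = |A + A|/|A| = 13/5 = 13/5 ≈ 2.6000.
Step 3: Plünnecke-Ruzsa gives |3A| ≤ K³·|A| = (2.6000)³ · 5 ≈ 87.8800.
Step 4: Compute 3A = A + A + A directly by enumerating all triples (a,b,c) ∈ A³; |3A| = 25.
Step 5: Check 25 ≤ 87.8800? Yes ✓.

K = 13/5, Plünnecke-Ruzsa bound K³|A| ≈ 87.8800, |3A| = 25, inequality holds.


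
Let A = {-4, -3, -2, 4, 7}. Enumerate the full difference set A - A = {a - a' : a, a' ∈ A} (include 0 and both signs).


A - A = {a - a' : a, a' ∈ A}.
Compute a - a' for each ordered pair (a, a'):
a = -4: -4--4=0, -4--3=-1, -4--2=-2, -4-4=-8, -4-7=-11
a = -3: -3--4=1, -3--3=0, -3--2=-1, -3-4=-7, -3-7=-10
a = -2: -2--4=2, -2--3=1, -2--2=0, -2-4=-6, -2-7=-9
a = 4: 4--4=8, 4--3=7, 4--2=6, 4-4=0, 4-7=-3
a = 7: 7--4=11, 7--3=10, 7--2=9, 7-4=3, 7-7=0
Collecting distinct values (and noting 0 appears from a-a):
A - A = {-11, -10, -9, -8, -7, -6, -3, -2, -1, 0, 1, 2, 3, 6, 7, 8, 9, 10, 11}
|A - A| = 19

A - A = {-11, -10, -9, -8, -7, -6, -3, -2, -1, 0, 1, 2, 3, 6, 7, 8, 9, 10, 11}


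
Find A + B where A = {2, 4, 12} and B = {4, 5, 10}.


A + B = {a + b : a ∈ A, b ∈ B}.
Enumerate all |A|·|B| = 3·3 = 9 pairs (a, b) and collect distinct sums.
a = 2: 2+4=6, 2+5=7, 2+10=12
a = 4: 4+4=8, 4+5=9, 4+10=14
a = 12: 12+4=16, 12+5=17, 12+10=22
Collecting distinct sums: A + B = {6, 7, 8, 9, 12, 14, 16, 17, 22}
|A + B| = 9

A + B = {6, 7, 8, 9, 12, 14, 16, 17, 22}


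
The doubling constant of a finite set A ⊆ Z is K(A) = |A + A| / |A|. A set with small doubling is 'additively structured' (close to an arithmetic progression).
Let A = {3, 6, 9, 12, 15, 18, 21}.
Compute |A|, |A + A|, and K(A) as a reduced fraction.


|A| = 7.
Compute A + A by enumerating all 49 pairs.
A + A = {6, 9, 12, 15, 18, 21, 24, 27, 30, 33, 36, 39, 42}, so |A + A| = 13.
K = |A + A| / |A| = 13/7 (already in lowest terms) ≈ 1.8571.
Reference: AP of size 7 gives K = 13/7 ≈ 1.8571; a fully generic set of size 7 gives K ≈ 4.0000.

|A| = 7, |A + A| = 13, K = 13/7.


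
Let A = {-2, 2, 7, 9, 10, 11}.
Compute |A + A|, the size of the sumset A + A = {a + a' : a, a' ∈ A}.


A + A = {a + a' : a, a' ∈ A}; |A| = 6.
General bounds: 2|A| - 1 ≤ |A + A| ≤ |A|(|A|+1)/2, i.e. 11 ≤ |A + A| ≤ 21.
Lower bound 2|A|-1 is attained iff A is an arithmetic progression.
Enumerate sums a + a' for a ≤ a' (symmetric, so this suffices):
a = -2: -2+-2=-4, -2+2=0, -2+7=5, -2+9=7, -2+10=8, -2+11=9
a = 2: 2+2=4, 2+7=9, 2+9=11, 2+10=12, 2+11=13
a = 7: 7+7=14, 7+9=16, 7+10=17, 7+11=18
a = 9: 9+9=18, 9+10=19, 9+11=20
a = 10: 10+10=20, 10+11=21
a = 11: 11+11=22
Distinct sums: {-4, 0, 4, 5, 7, 8, 9, 11, 12, 13, 14, 16, 17, 18, 19, 20, 21, 22}
|A + A| = 18

|A + A| = 18


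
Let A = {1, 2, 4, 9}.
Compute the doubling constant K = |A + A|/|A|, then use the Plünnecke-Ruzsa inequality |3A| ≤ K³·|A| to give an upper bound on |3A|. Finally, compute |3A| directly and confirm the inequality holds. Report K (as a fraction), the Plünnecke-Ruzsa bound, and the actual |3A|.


|A| = 4.
Step 1: Compute A + A by enumerating all 16 pairs.
A + A = {2, 3, 4, 5, 6, 8, 10, 11, 13, 18}, so |A + A| = 10.
Step 2: Doubling constant K = |A + A|/|A| = 10/4 = 10/4 ≈ 2.5000.
Step 3: Plünnecke-Ruzsa gives |3A| ≤ K³·|A| = (2.5000)³ · 4 ≈ 62.5000.
Step 4: Compute 3A = A + A + A directly by enumerating all triples (a,b,c) ∈ A³; |3A| = 18.
Step 5: Check 18 ≤ 62.5000? Yes ✓.

K = 10/4, Plünnecke-Ruzsa bound K³|A| ≈ 62.5000, |3A| = 18, inequality holds.


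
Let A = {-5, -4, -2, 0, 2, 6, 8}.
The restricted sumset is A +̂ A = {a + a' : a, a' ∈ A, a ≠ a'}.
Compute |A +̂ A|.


Restricted sumset: A +̂ A = {a + a' : a ∈ A, a' ∈ A, a ≠ a'}.
Equivalently, take A + A and drop any sum 2a that is achievable ONLY as a + a for a ∈ A (i.e. sums representable only with equal summands).
Enumerate pairs (a, a') with a < a' (symmetric, so each unordered pair gives one sum; this covers all a ≠ a'):
  -5 + -4 = -9
  -5 + -2 = -7
  -5 + 0 = -5
  -5 + 2 = -3
  -5 + 6 = 1
  -5 + 8 = 3
  -4 + -2 = -6
  -4 + 0 = -4
  -4 + 2 = -2
  -4 + 6 = 2
  -4 + 8 = 4
  -2 + 0 = -2
  -2 + 2 = 0
  -2 + 6 = 4
  -2 + 8 = 6
  0 + 2 = 2
  0 + 6 = 6
  0 + 8 = 8
  2 + 6 = 8
  2 + 8 = 10
  6 + 8 = 14
Collected distinct sums: {-9, -7, -6, -5, -4, -3, -2, 0, 1, 2, 3, 4, 6, 8, 10, 14}
|A +̂ A| = 16
(Reference bound: |A +̂ A| ≥ 2|A| - 3 for |A| ≥ 2, with |A| = 7 giving ≥ 11.)

|A +̂ A| = 16


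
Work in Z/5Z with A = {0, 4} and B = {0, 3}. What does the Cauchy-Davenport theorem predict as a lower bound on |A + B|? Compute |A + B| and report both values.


Cauchy-Davenport: |A + B| ≥ min(p, |A| + |B| - 1) for A, B nonempty in Z/pZ.
|A| = 2, |B| = 2, p = 5.
CD lower bound = min(5, 2 + 2 - 1) = min(5, 3) = 3.
Compute A + B mod 5 directly:
a = 0: 0+0=0, 0+3=3
a = 4: 4+0=4, 4+3=2
A + B = {0, 2, 3, 4}, so |A + B| = 4.
Verify: 4 ≥ 3? Yes ✓.

CD lower bound = 3, actual |A + B| = 4.


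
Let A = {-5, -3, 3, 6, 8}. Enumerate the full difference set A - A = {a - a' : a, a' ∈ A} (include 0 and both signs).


A - A = {a - a' : a, a' ∈ A}.
Compute a - a' for each ordered pair (a, a'):
a = -5: -5--5=0, -5--3=-2, -5-3=-8, -5-6=-11, -5-8=-13
a = -3: -3--5=2, -3--3=0, -3-3=-6, -3-6=-9, -3-8=-11
a = 3: 3--5=8, 3--3=6, 3-3=0, 3-6=-3, 3-8=-5
a = 6: 6--5=11, 6--3=9, 6-3=3, 6-6=0, 6-8=-2
a = 8: 8--5=13, 8--3=11, 8-3=5, 8-6=2, 8-8=0
Collecting distinct values (and noting 0 appears from a-a):
A - A = {-13, -11, -9, -8, -6, -5, -3, -2, 0, 2, 3, 5, 6, 8, 9, 11, 13}
|A - A| = 17

A - A = {-13, -11, -9, -8, -6, -5, -3, -2, 0, 2, 3, 5, 6, 8, 9, 11, 13}


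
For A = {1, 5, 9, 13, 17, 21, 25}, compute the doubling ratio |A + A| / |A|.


|A| = 7.
Compute A + A by enumerating all 49 pairs.
A + A = {2, 6, 10, 14, 18, 22, 26, 30, 34, 38, 42, 46, 50}, so |A + A| = 13.
K = |A + A| / |A| = 13/7 (already in lowest terms) ≈ 1.8571.
Reference: AP of size 7 gives K = 13/7 ≈ 1.8571; a fully generic set of size 7 gives K ≈ 4.0000.

|A| = 7, |A + A| = 13, K = 13/7.


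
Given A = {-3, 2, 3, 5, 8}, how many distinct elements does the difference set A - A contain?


A - A = {a - a' : a, a' ∈ A}; |A| = 5.
Bounds: 2|A|-1 ≤ |A - A| ≤ |A|² - |A| + 1, i.e. 9 ≤ |A - A| ≤ 21.
Note: 0 ∈ A - A always (from a - a). The set is symmetric: if d ∈ A - A then -d ∈ A - A.
Enumerate nonzero differences d = a - a' with a > a' (then include -d):
Positive differences: {1, 2, 3, 5, 6, 8, 11}
Full difference set: {0} ∪ (positive diffs) ∪ (negative diffs).
|A - A| = 1 + 2·7 = 15 (matches direct enumeration: 15).

|A - A| = 15


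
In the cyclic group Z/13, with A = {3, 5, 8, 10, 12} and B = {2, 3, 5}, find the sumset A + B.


Work in Z/13Z: reduce every sum a + b modulo 13.
Enumerate all 15 pairs:
a = 3: 3+2=5, 3+3=6, 3+5=8
a = 5: 5+2=7, 5+3=8, 5+5=10
a = 8: 8+2=10, 8+3=11, 8+5=0
a = 10: 10+2=12, 10+3=0, 10+5=2
a = 12: 12+2=1, 12+3=2, 12+5=4
Distinct residues collected: {0, 1, 2, 4, 5, 6, 7, 8, 10, 11, 12}
|A + B| = 11 (out of 13 total residues).

A + B = {0, 1, 2, 4, 5, 6, 7, 8, 10, 11, 12}


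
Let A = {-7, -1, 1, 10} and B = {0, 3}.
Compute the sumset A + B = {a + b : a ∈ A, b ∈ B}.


A + B = {a + b : a ∈ A, b ∈ B}.
Enumerate all |A|·|B| = 4·2 = 8 pairs (a, b) and collect distinct sums.
a = -7: -7+0=-7, -7+3=-4
a = -1: -1+0=-1, -1+3=2
a = 1: 1+0=1, 1+3=4
a = 10: 10+0=10, 10+3=13
Collecting distinct sums: A + B = {-7, -4, -1, 1, 2, 4, 10, 13}
|A + B| = 8

A + B = {-7, -4, -1, 1, 2, 4, 10, 13}


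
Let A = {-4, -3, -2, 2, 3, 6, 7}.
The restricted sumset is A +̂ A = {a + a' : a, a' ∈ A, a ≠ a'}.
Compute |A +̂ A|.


Restricted sumset: A +̂ A = {a + a' : a ∈ A, a' ∈ A, a ≠ a'}.
Equivalently, take A + A and drop any sum 2a that is achievable ONLY as a + a for a ∈ A (i.e. sums representable only with equal summands).
Enumerate pairs (a, a') with a < a' (symmetric, so each unordered pair gives one sum; this covers all a ≠ a'):
  -4 + -3 = -7
  -4 + -2 = -6
  -4 + 2 = -2
  -4 + 3 = -1
  -4 + 6 = 2
  -4 + 7 = 3
  -3 + -2 = -5
  -3 + 2 = -1
  -3 + 3 = 0
  -3 + 6 = 3
  -3 + 7 = 4
  -2 + 2 = 0
  -2 + 3 = 1
  -2 + 6 = 4
  -2 + 7 = 5
  2 + 3 = 5
  2 + 6 = 8
  2 + 7 = 9
  3 + 6 = 9
  3 + 7 = 10
  6 + 7 = 13
Collected distinct sums: {-7, -6, -5, -2, -1, 0, 1, 2, 3, 4, 5, 8, 9, 10, 13}
|A +̂ A| = 15
(Reference bound: |A +̂ A| ≥ 2|A| - 3 for |A| ≥ 2, with |A| = 7 giving ≥ 11.)

|A +̂ A| = 15


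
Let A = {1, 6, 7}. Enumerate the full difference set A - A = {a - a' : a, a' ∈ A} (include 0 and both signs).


A - A = {a - a' : a, a' ∈ A}.
Compute a - a' for each ordered pair (a, a'):
a = 1: 1-1=0, 1-6=-5, 1-7=-6
a = 6: 6-1=5, 6-6=0, 6-7=-1
a = 7: 7-1=6, 7-6=1, 7-7=0
Collecting distinct values (and noting 0 appears from a-a):
A - A = {-6, -5, -1, 0, 1, 5, 6}
|A - A| = 7

A - A = {-6, -5, -1, 0, 1, 5, 6}


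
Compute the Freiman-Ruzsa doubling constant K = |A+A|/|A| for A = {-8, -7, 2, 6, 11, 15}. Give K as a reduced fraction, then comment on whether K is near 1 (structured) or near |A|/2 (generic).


|A| = 6.
Compute A + A by enumerating all 36 pairs.
A + A = {-16, -15, -14, -6, -5, -2, -1, 3, 4, 7, 8, 12, 13, 17, 21, 22, 26, 30}, so |A + A| = 18.
K = |A + A| / |A| = 18/6 = 3/1 ≈ 3.0000.
Reference: AP of size 6 gives K = 11/6 ≈ 1.8333; a fully generic set of size 6 gives K ≈ 3.5000.

|A| = 6, |A + A| = 18, K = 18/6 = 3/1.


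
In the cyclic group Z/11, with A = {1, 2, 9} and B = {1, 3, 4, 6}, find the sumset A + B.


Work in Z/11Z: reduce every sum a + b modulo 11.
Enumerate all 12 pairs:
a = 1: 1+1=2, 1+3=4, 1+4=5, 1+6=7
a = 2: 2+1=3, 2+3=5, 2+4=6, 2+6=8
a = 9: 9+1=10, 9+3=1, 9+4=2, 9+6=4
Distinct residues collected: {1, 2, 3, 4, 5, 6, 7, 8, 10}
|A + B| = 9 (out of 11 total residues).

A + B = {1, 2, 3, 4, 5, 6, 7, 8, 10}


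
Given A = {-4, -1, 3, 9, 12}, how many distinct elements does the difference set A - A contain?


A - A = {a - a' : a, a' ∈ A}; |A| = 5.
Bounds: 2|A|-1 ≤ |A - A| ≤ |A|² - |A| + 1, i.e. 9 ≤ |A - A| ≤ 21.
Note: 0 ∈ A - A always (from a - a). The set is symmetric: if d ∈ A - A then -d ∈ A - A.
Enumerate nonzero differences d = a - a' with a > a' (then include -d):
Positive differences: {3, 4, 6, 7, 9, 10, 13, 16}
Full difference set: {0} ∪ (positive diffs) ∪ (negative diffs).
|A - A| = 1 + 2·8 = 17 (matches direct enumeration: 17).

|A - A| = 17


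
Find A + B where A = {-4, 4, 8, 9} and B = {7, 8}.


A + B = {a + b : a ∈ A, b ∈ B}.
Enumerate all |A|·|B| = 4·2 = 8 pairs (a, b) and collect distinct sums.
a = -4: -4+7=3, -4+8=4
a = 4: 4+7=11, 4+8=12
a = 8: 8+7=15, 8+8=16
a = 9: 9+7=16, 9+8=17
Collecting distinct sums: A + B = {3, 4, 11, 12, 15, 16, 17}
|A + B| = 7

A + B = {3, 4, 11, 12, 15, 16, 17}


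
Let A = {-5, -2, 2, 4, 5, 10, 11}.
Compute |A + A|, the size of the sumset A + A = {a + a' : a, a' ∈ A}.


A + A = {a + a' : a, a' ∈ A}; |A| = 7.
General bounds: 2|A| - 1 ≤ |A + A| ≤ |A|(|A|+1)/2, i.e. 13 ≤ |A + A| ≤ 28.
Lower bound 2|A|-1 is attained iff A is an arithmetic progression.
Enumerate sums a + a' for a ≤ a' (symmetric, so this suffices):
a = -5: -5+-5=-10, -5+-2=-7, -5+2=-3, -5+4=-1, -5+5=0, -5+10=5, -5+11=6
a = -2: -2+-2=-4, -2+2=0, -2+4=2, -2+5=3, -2+10=8, -2+11=9
a = 2: 2+2=4, 2+4=6, 2+5=7, 2+10=12, 2+11=13
a = 4: 4+4=8, 4+5=9, 4+10=14, 4+11=15
a = 5: 5+5=10, 5+10=15, 5+11=16
a = 10: 10+10=20, 10+11=21
a = 11: 11+11=22
Distinct sums: {-10, -7, -4, -3, -1, 0, 2, 3, 4, 5, 6, 7, 8, 9, 10, 12, 13, 14, 15, 16, 20, 21, 22}
|A + A| = 23

|A + A| = 23


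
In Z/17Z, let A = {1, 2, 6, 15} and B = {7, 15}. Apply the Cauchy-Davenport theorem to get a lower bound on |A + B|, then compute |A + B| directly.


Cauchy-Davenport: |A + B| ≥ min(p, |A| + |B| - 1) for A, B nonempty in Z/pZ.
|A| = 4, |B| = 2, p = 17.
CD lower bound = min(17, 4 + 2 - 1) = min(17, 5) = 5.
Compute A + B mod 17 directly:
a = 1: 1+7=8, 1+15=16
a = 2: 2+7=9, 2+15=0
a = 6: 6+7=13, 6+15=4
a = 15: 15+7=5, 15+15=13
A + B = {0, 4, 5, 8, 9, 13, 16}, so |A + B| = 7.
Verify: 7 ≥ 5? Yes ✓.

CD lower bound = 5, actual |A + B| = 7.


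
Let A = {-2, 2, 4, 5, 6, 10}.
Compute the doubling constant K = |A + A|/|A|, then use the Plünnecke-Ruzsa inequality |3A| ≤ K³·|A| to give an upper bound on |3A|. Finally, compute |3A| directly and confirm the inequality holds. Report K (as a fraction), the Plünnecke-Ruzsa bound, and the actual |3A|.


|A| = 6.
Step 1: Compute A + A by enumerating all 36 pairs.
A + A = {-4, 0, 2, 3, 4, 6, 7, 8, 9, 10, 11, 12, 14, 15, 16, 20}, so |A + A| = 16.
Step 2: Doubling constant K = |A + A|/|A| = 16/6 = 16/6 ≈ 2.6667.
Step 3: Plünnecke-Ruzsa gives |3A| ≤ K³·|A| = (2.6667)³ · 6 ≈ 113.7778.
Step 4: Compute 3A = A + A + A directly by enumerating all triples (a,b,c) ∈ A³; |3A| = 28.
Step 5: Check 28 ≤ 113.7778? Yes ✓.

K = 16/6, Plünnecke-Ruzsa bound K³|A| ≈ 113.7778, |3A| = 28, inequality holds.


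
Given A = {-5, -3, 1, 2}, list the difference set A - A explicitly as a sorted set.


A - A = {a - a' : a, a' ∈ A}.
Compute a - a' for each ordered pair (a, a'):
a = -5: -5--5=0, -5--3=-2, -5-1=-6, -5-2=-7
a = -3: -3--5=2, -3--3=0, -3-1=-4, -3-2=-5
a = 1: 1--5=6, 1--3=4, 1-1=0, 1-2=-1
a = 2: 2--5=7, 2--3=5, 2-1=1, 2-2=0
Collecting distinct values (and noting 0 appears from a-a):
A - A = {-7, -6, -5, -4, -2, -1, 0, 1, 2, 4, 5, 6, 7}
|A - A| = 13

A - A = {-7, -6, -5, -4, -2, -1, 0, 1, 2, 4, 5, 6, 7}


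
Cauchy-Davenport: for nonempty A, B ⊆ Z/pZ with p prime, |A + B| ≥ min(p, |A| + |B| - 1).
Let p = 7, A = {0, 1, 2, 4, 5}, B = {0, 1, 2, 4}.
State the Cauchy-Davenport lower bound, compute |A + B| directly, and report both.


Cauchy-Davenport: |A + B| ≥ min(p, |A| + |B| - 1) for A, B nonempty in Z/pZ.
|A| = 5, |B| = 4, p = 7.
CD lower bound = min(7, 5 + 4 - 1) = min(7, 8) = 7.
Compute A + B mod 7 directly:
a = 0: 0+0=0, 0+1=1, 0+2=2, 0+4=4
a = 1: 1+0=1, 1+1=2, 1+2=3, 1+4=5
a = 2: 2+0=2, 2+1=3, 2+2=4, 2+4=6
a = 4: 4+0=4, 4+1=5, 4+2=6, 4+4=1
a = 5: 5+0=5, 5+1=6, 5+2=0, 5+4=2
A + B = {0, 1, 2, 3, 4, 5, 6}, so |A + B| = 7.
Verify: 7 ≥ 7? Yes ✓.

CD lower bound = 7, actual |A + B| = 7.


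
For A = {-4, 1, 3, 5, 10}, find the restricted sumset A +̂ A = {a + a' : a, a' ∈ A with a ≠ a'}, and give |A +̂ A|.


Restricted sumset: A +̂ A = {a + a' : a ∈ A, a' ∈ A, a ≠ a'}.
Equivalently, take A + A and drop any sum 2a that is achievable ONLY as a + a for a ∈ A (i.e. sums representable only with equal summands).
Enumerate pairs (a, a') with a < a' (symmetric, so each unordered pair gives one sum; this covers all a ≠ a'):
  -4 + 1 = -3
  -4 + 3 = -1
  -4 + 5 = 1
  -4 + 10 = 6
  1 + 3 = 4
  1 + 5 = 6
  1 + 10 = 11
  3 + 5 = 8
  3 + 10 = 13
  5 + 10 = 15
Collected distinct sums: {-3, -1, 1, 4, 6, 8, 11, 13, 15}
|A +̂ A| = 9
(Reference bound: |A +̂ A| ≥ 2|A| - 3 for |A| ≥ 2, with |A| = 5 giving ≥ 7.)

|A +̂ A| = 9


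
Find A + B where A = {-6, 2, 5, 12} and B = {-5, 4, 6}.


A + B = {a + b : a ∈ A, b ∈ B}.
Enumerate all |A|·|B| = 4·3 = 12 pairs (a, b) and collect distinct sums.
a = -6: -6+-5=-11, -6+4=-2, -6+6=0
a = 2: 2+-5=-3, 2+4=6, 2+6=8
a = 5: 5+-5=0, 5+4=9, 5+6=11
a = 12: 12+-5=7, 12+4=16, 12+6=18
Collecting distinct sums: A + B = {-11, -3, -2, 0, 6, 7, 8, 9, 11, 16, 18}
|A + B| = 11

A + B = {-11, -3, -2, 0, 6, 7, 8, 9, 11, 16, 18}


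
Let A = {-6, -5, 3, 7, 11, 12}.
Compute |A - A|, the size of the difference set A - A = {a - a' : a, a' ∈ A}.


A - A = {a - a' : a, a' ∈ A}; |A| = 6.
Bounds: 2|A|-1 ≤ |A - A| ≤ |A|² - |A| + 1, i.e. 11 ≤ |A - A| ≤ 31.
Note: 0 ∈ A - A always (from a - a). The set is symmetric: if d ∈ A - A then -d ∈ A - A.
Enumerate nonzero differences d = a - a' with a > a' (then include -d):
Positive differences: {1, 4, 5, 8, 9, 12, 13, 16, 17, 18}
Full difference set: {0} ∪ (positive diffs) ∪ (negative diffs).
|A - A| = 1 + 2·10 = 21 (matches direct enumeration: 21).

|A - A| = 21


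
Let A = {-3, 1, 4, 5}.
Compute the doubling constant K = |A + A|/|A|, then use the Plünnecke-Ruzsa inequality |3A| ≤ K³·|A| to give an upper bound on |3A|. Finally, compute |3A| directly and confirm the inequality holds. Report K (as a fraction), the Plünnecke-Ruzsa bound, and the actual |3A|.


|A| = 4.
Step 1: Compute A + A by enumerating all 16 pairs.
A + A = {-6, -2, 1, 2, 5, 6, 8, 9, 10}, so |A + A| = 9.
Step 2: Doubling constant K = |A + A|/|A| = 9/4 = 9/4 ≈ 2.2500.
Step 3: Plünnecke-Ruzsa gives |3A| ≤ K³·|A| = (2.2500)³ · 4 ≈ 45.5625.
Step 4: Compute 3A = A + A + A directly by enumerating all triples (a,b,c) ∈ A³; |3A| = 16.
Step 5: Check 16 ≤ 45.5625? Yes ✓.

K = 9/4, Plünnecke-Ruzsa bound K³|A| ≈ 45.5625, |3A| = 16, inequality holds.


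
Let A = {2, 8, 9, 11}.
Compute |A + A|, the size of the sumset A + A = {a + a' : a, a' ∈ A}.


A + A = {a + a' : a, a' ∈ A}; |A| = 4.
General bounds: 2|A| - 1 ≤ |A + A| ≤ |A|(|A|+1)/2, i.e. 7 ≤ |A + A| ≤ 10.
Lower bound 2|A|-1 is attained iff A is an arithmetic progression.
Enumerate sums a + a' for a ≤ a' (symmetric, so this suffices):
a = 2: 2+2=4, 2+8=10, 2+9=11, 2+11=13
a = 8: 8+8=16, 8+9=17, 8+11=19
a = 9: 9+9=18, 9+11=20
a = 11: 11+11=22
Distinct sums: {4, 10, 11, 13, 16, 17, 18, 19, 20, 22}
|A + A| = 10

|A + A| = 10


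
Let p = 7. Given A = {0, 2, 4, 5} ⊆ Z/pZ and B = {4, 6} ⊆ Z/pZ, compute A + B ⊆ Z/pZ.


Work in Z/7Z: reduce every sum a + b modulo 7.
Enumerate all 8 pairs:
a = 0: 0+4=4, 0+6=6
a = 2: 2+4=6, 2+6=1
a = 4: 4+4=1, 4+6=3
a = 5: 5+4=2, 5+6=4
Distinct residues collected: {1, 2, 3, 4, 6}
|A + B| = 5 (out of 7 total residues).

A + B = {1, 2, 3, 4, 6}


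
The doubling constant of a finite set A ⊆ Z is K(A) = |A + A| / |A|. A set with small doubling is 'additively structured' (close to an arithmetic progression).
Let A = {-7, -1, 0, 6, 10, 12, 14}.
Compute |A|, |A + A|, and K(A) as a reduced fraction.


|A| = 7.
Compute A + A by enumerating all 49 pairs.
A + A = {-14, -8, -7, -2, -1, 0, 3, 5, 6, 7, 9, 10, 11, 12, 13, 14, 16, 18, 20, 22, 24, 26, 28}, so |A + A| = 23.
K = |A + A| / |A| = 23/7 (already in lowest terms) ≈ 3.2857.
Reference: AP of size 7 gives K = 13/7 ≈ 1.8571; a fully generic set of size 7 gives K ≈ 4.0000.

|A| = 7, |A + A| = 23, K = 23/7.


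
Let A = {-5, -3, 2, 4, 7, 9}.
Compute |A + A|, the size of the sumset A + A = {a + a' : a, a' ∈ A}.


A + A = {a + a' : a, a' ∈ A}; |A| = 6.
General bounds: 2|A| - 1 ≤ |A + A| ≤ |A|(|A|+1)/2, i.e. 11 ≤ |A + A| ≤ 21.
Lower bound 2|A|-1 is attained iff A is an arithmetic progression.
Enumerate sums a + a' for a ≤ a' (symmetric, so this suffices):
a = -5: -5+-5=-10, -5+-3=-8, -5+2=-3, -5+4=-1, -5+7=2, -5+9=4
a = -3: -3+-3=-6, -3+2=-1, -3+4=1, -3+7=4, -3+9=6
a = 2: 2+2=4, 2+4=6, 2+7=9, 2+9=11
a = 4: 4+4=8, 4+7=11, 4+9=13
a = 7: 7+7=14, 7+9=16
a = 9: 9+9=18
Distinct sums: {-10, -8, -6, -3, -1, 1, 2, 4, 6, 8, 9, 11, 13, 14, 16, 18}
|A + A| = 16

|A + A| = 16


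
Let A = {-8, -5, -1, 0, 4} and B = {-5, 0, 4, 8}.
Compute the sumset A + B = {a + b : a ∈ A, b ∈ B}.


A + B = {a + b : a ∈ A, b ∈ B}.
Enumerate all |A|·|B| = 5·4 = 20 pairs (a, b) and collect distinct sums.
a = -8: -8+-5=-13, -8+0=-8, -8+4=-4, -8+8=0
a = -5: -5+-5=-10, -5+0=-5, -5+4=-1, -5+8=3
a = -1: -1+-5=-6, -1+0=-1, -1+4=3, -1+8=7
a = 0: 0+-5=-5, 0+0=0, 0+4=4, 0+8=8
a = 4: 4+-5=-1, 4+0=4, 4+4=8, 4+8=12
Collecting distinct sums: A + B = {-13, -10, -8, -6, -5, -4, -1, 0, 3, 4, 7, 8, 12}
|A + B| = 13

A + B = {-13, -10, -8, -6, -5, -4, -1, 0, 3, 4, 7, 8, 12}


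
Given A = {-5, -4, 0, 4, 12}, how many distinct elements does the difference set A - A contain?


A - A = {a - a' : a, a' ∈ A}; |A| = 5.
Bounds: 2|A|-1 ≤ |A - A| ≤ |A|² - |A| + 1, i.e. 9 ≤ |A - A| ≤ 21.
Note: 0 ∈ A - A always (from a - a). The set is symmetric: if d ∈ A - A then -d ∈ A - A.
Enumerate nonzero differences d = a - a' with a > a' (then include -d):
Positive differences: {1, 4, 5, 8, 9, 12, 16, 17}
Full difference set: {0} ∪ (positive diffs) ∪ (negative diffs).
|A - A| = 1 + 2·8 = 17 (matches direct enumeration: 17).

|A - A| = 17


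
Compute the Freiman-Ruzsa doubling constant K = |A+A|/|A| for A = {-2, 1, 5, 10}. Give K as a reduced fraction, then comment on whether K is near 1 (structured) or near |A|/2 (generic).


|A| = 4.
Compute A + A by enumerating all 16 pairs.
A + A = {-4, -1, 2, 3, 6, 8, 10, 11, 15, 20}, so |A + A| = 10.
K = |A + A| / |A| = 10/4 = 5/2 ≈ 2.5000.
Reference: AP of size 4 gives K = 7/4 ≈ 1.7500; a fully generic set of size 4 gives K ≈ 2.5000.

|A| = 4, |A + A| = 10, K = 10/4 = 5/2.


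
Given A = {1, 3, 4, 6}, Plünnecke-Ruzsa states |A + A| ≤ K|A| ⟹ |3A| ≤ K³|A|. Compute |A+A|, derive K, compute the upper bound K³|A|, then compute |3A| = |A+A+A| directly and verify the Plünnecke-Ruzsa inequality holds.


|A| = 4.
Step 1: Compute A + A by enumerating all 16 pairs.
A + A = {2, 4, 5, 6, 7, 8, 9, 10, 12}, so |A + A| = 9.
Step 2: Doubling constant K = |A + A|/|A| = 9/4 = 9/4 ≈ 2.2500.
Step 3: Plünnecke-Ruzsa gives |3A| ≤ K³·|A| = (2.2500)³ · 4 ≈ 45.5625.
Step 4: Compute 3A = A + A + A directly by enumerating all triples (a,b,c) ∈ A³; |3A| = 14.
Step 5: Check 14 ≤ 45.5625? Yes ✓.

K = 9/4, Plünnecke-Ruzsa bound K³|A| ≈ 45.5625, |3A| = 14, inequality holds.


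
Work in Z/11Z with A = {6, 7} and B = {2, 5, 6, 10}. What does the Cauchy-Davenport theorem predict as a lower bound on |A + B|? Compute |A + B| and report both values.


Cauchy-Davenport: |A + B| ≥ min(p, |A| + |B| - 1) for A, B nonempty in Z/pZ.
|A| = 2, |B| = 4, p = 11.
CD lower bound = min(11, 2 + 4 - 1) = min(11, 5) = 5.
Compute A + B mod 11 directly:
a = 6: 6+2=8, 6+5=0, 6+6=1, 6+10=5
a = 7: 7+2=9, 7+5=1, 7+6=2, 7+10=6
A + B = {0, 1, 2, 5, 6, 8, 9}, so |A + B| = 7.
Verify: 7 ≥ 5? Yes ✓.

CD lower bound = 5, actual |A + B| = 7.


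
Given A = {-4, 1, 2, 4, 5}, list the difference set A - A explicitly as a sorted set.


A - A = {a - a' : a, a' ∈ A}.
Compute a - a' for each ordered pair (a, a'):
a = -4: -4--4=0, -4-1=-5, -4-2=-6, -4-4=-8, -4-5=-9
a = 1: 1--4=5, 1-1=0, 1-2=-1, 1-4=-3, 1-5=-4
a = 2: 2--4=6, 2-1=1, 2-2=0, 2-4=-2, 2-5=-3
a = 4: 4--4=8, 4-1=3, 4-2=2, 4-4=0, 4-5=-1
a = 5: 5--4=9, 5-1=4, 5-2=3, 5-4=1, 5-5=0
Collecting distinct values (and noting 0 appears from a-a):
A - A = {-9, -8, -6, -5, -4, -3, -2, -1, 0, 1, 2, 3, 4, 5, 6, 8, 9}
|A - A| = 17

A - A = {-9, -8, -6, -5, -4, -3, -2, -1, 0, 1, 2, 3, 4, 5, 6, 8, 9}


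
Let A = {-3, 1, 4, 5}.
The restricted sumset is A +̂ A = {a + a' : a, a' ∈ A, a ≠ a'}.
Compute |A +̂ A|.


Restricted sumset: A +̂ A = {a + a' : a ∈ A, a' ∈ A, a ≠ a'}.
Equivalently, take A + A and drop any sum 2a that is achievable ONLY as a + a for a ∈ A (i.e. sums representable only with equal summands).
Enumerate pairs (a, a') with a < a' (symmetric, so each unordered pair gives one sum; this covers all a ≠ a'):
  -3 + 1 = -2
  -3 + 4 = 1
  -3 + 5 = 2
  1 + 4 = 5
  1 + 5 = 6
  4 + 5 = 9
Collected distinct sums: {-2, 1, 2, 5, 6, 9}
|A +̂ A| = 6
(Reference bound: |A +̂ A| ≥ 2|A| - 3 for |A| ≥ 2, with |A| = 4 giving ≥ 5.)

|A +̂ A| = 6


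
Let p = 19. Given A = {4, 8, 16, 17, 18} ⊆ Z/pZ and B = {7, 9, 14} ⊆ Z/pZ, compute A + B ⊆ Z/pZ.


Work in Z/19Z: reduce every sum a + b modulo 19.
Enumerate all 15 pairs:
a = 4: 4+7=11, 4+9=13, 4+14=18
a = 8: 8+7=15, 8+9=17, 8+14=3
a = 16: 16+7=4, 16+9=6, 16+14=11
a = 17: 17+7=5, 17+9=7, 17+14=12
a = 18: 18+7=6, 18+9=8, 18+14=13
Distinct residues collected: {3, 4, 5, 6, 7, 8, 11, 12, 13, 15, 17, 18}
|A + B| = 12 (out of 19 total residues).

A + B = {3, 4, 5, 6, 7, 8, 11, 12, 13, 15, 17, 18}


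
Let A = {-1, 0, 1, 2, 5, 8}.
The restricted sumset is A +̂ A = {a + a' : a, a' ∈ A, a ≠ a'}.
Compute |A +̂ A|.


Restricted sumset: A +̂ A = {a + a' : a ∈ A, a' ∈ A, a ≠ a'}.
Equivalently, take A + A and drop any sum 2a that is achievable ONLY as a + a for a ∈ A (i.e. sums representable only with equal summands).
Enumerate pairs (a, a') with a < a' (symmetric, so each unordered pair gives one sum; this covers all a ≠ a'):
  -1 + 0 = -1
  -1 + 1 = 0
  -1 + 2 = 1
  -1 + 5 = 4
  -1 + 8 = 7
  0 + 1 = 1
  0 + 2 = 2
  0 + 5 = 5
  0 + 8 = 8
  1 + 2 = 3
  1 + 5 = 6
  1 + 8 = 9
  2 + 5 = 7
  2 + 8 = 10
  5 + 8 = 13
Collected distinct sums: {-1, 0, 1, 2, 3, 4, 5, 6, 7, 8, 9, 10, 13}
|A +̂ A| = 13
(Reference bound: |A +̂ A| ≥ 2|A| - 3 for |A| ≥ 2, with |A| = 6 giving ≥ 9.)

|A +̂ A| = 13


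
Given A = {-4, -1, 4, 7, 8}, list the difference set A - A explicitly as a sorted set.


A - A = {a - a' : a, a' ∈ A}.
Compute a - a' for each ordered pair (a, a'):
a = -4: -4--4=0, -4--1=-3, -4-4=-8, -4-7=-11, -4-8=-12
a = -1: -1--4=3, -1--1=0, -1-4=-5, -1-7=-8, -1-8=-9
a = 4: 4--4=8, 4--1=5, 4-4=0, 4-7=-3, 4-8=-4
a = 7: 7--4=11, 7--1=8, 7-4=3, 7-7=0, 7-8=-1
a = 8: 8--4=12, 8--1=9, 8-4=4, 8-7=1, 8-8=0
Collecting distinct values (and noting 0 appears from a-a):
A - A = {-12, -11, -9, -8, -5, -4, -3, -1, 0, 1, 3, 4, 5, 8, 9, 11, 12}
|A - A| = 17

A - A = {-12, -11, -9, -8, -5, -4, -3, -1, 0, 1, 3, 4, 5, 8, 9, 11, 12}


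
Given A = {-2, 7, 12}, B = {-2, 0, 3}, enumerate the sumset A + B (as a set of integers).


A + B = {a + b : a ∈ A, b ∈ B}.
Enumerate all |A|·|B| = 3·3 = 9 pairs (a, b) and collect distinct sums.
a = -2: -2+-2=-4, -2+0=-2, -2+3=1
a = 7: 7+-2=5, 7+0=7, 7+3=10
a = 12: 12+-2=10, 12+0=12, 12+3=15
Collecting distinct sums: A + B = {-4, -2, 1, 5, 7, 10, 12, 15}
|A + B| = 8

A + B = {-4, -2, 1, 5, 7, 10, 12, 15}


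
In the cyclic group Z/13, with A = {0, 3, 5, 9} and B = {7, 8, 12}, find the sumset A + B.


Work in Z/13Z: reduce every sum a + b modulo 13.
Enumerate all 12 pairs:
a = 0: 0+7=7, 0+8=8, 0+12=12
a = 3: 3+7=10, 3+8=11, 3+12=2
a = 5: 5+7=12, 5+8=0, 5+12=4
a = 9: 9+7=3, 9+8=4, 9+12=8
Distinct residues collected: {0, 2, 3, 4, 7, 8, 10, 11, 12}
|A + B| = 9 (out of 13 total residues).

A + B = {0, 2, 3, 4, 7, 8, 10, 11, 12}


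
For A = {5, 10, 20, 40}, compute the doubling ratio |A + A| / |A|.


|A| = 4.
Compute A + A by enumerating all 16 pairs.
A + A = {10, 15, 20, 25, 30, 40, 45, 50, 60, 80}, so |A + A| = 10.
K = |A + A| / |A| = 10/4 = 5/2 ≈ 2.5000.
Reference: AP of size 4 gives K = 7/4 ≈ 1.7500; a fully generic set of size 4 gives K ≈ 2.5000.

|A| = 4, |A + A| = 10, K = 10/4 = 5/2.


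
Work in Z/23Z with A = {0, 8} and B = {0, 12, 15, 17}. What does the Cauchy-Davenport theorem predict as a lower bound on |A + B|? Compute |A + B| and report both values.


Cauchy-Davenport: |A + B| ≥ min(p, |A| + |B| - 1) for A, B nonempty in Z/pZ.
|A| = 2, |B| = 4, p = 23.
CD lower bound = min(23, 2 + 4 - 1) = min(23, 5) = 5.
Compute A + B mod 23 directly:
a = 0: 0+0=0, 0+12=12, 0+15=15, 0+17=17
a = 8: 8+0=8, 8+12=20, 8+15=0, 8+17=2
A + B = {0, 2, 8, 12, 15, 17, 20}, so |A + B| = 7.
Verify: 7 ≥ 5? Yes ✓.

CD lower bound = 5, actual |A + B| = 7.


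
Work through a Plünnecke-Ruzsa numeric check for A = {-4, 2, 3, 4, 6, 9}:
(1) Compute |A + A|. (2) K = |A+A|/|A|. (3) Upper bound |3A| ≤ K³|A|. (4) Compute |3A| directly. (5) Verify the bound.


|A| = 6.
Step 1: Compute A + A by enumerating all 36 pairs.
A + A = {-8, -2, -1, 0, 2, 4, 5, 6, 7, 8, 9, 10, 11, 12, 13, 15, 18}, so |A + A| = 17.
Step 2: Doubling constant K = |A + A|/|A| = 17/6 = 17/6 ≈ 2.8333.
Step 3: Plünnecke-Ruzsa gives |3A| ≤ K³·|A| = (2.8333)³ · 6 ≈ 136.4722.
Step 4: Compute 3A = A + A + A directly by enumerating all triples (a,b,c) ∈ A³; |3A| = 30.
Step 5: Check 30 ≤ 136.4722? Yes ✓.

K = 17/6, Plünnecke-Ruzsa bound K³|A| ≈ 136.4722, |3A| = 30, inequality holds.


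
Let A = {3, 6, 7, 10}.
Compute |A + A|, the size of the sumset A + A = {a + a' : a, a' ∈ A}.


A + A = {a + a' : a, a' ∈ A}; |A| = 4.
General bounds: 2|A| - 1 ≤ |A + A| ≤ |A|(|A|+1)/2, i.e. 7 ≤ |A + A| ≤ 10.
Lower bound 2|A|-1 is attained iff A is an arithmetic progression.
Enumerate sums a + a' for a ≤ a' (symmetric, so this suffices):
a = 3: 3+3=6, 3+6=9, 3+7=10, 3+10=13
a = 6: 6+6=12, 6+7=13, 6+10=16
a = 7: 7+7=14, 7+10=17
a = 10: 10+10=20
Distinct sums: {6, 9, 10, 12, 13, 14, 16, 17, 20}
|A + A| = 9

|A + A| = 9


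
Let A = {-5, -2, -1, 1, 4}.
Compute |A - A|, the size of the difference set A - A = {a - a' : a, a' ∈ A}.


A - A = {a - a' : a, a' ∈ A}; |A| = 5.
Bounds: 2|A|-1 ≤ |A - A| ≤ |A|² - |A| + 1, i.e. 9 ≤ |A - A| ≤ 21.
Note: 0 ∈ A - A always (from a - a). The set is symmetric: if d ∈ A - A then -d ∈ A - A.
Enumerate nonzero differences d = a - a' with a > a' (then include -d):
Positive differences: {1, 2, 3, 4, 5, 6, 9}
Full difference set: {0} ∪ (positive diffs) ∪ (negative diffs).
|A - A| = 1 + 2·7 = 15 (matches direct enumeration: 15).

|A - A| = 15


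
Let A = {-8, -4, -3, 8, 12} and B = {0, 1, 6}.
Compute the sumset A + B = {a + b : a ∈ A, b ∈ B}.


A + B = {a + b : a ∈ A, b ∈ B}.
Enumerate all |A|·|B| = 5·3 = 15 pairs (a, b) and collect distinct sums.
a = -8: -8+0=-8, -8+1=-7, -8+6=-2
a = -4: -4+0=-4, -4+1=-3, -4+6=2
a = -3: -3+0=-3, -3+1=-2, -3+6=3
a = 8: 8+0=8, 8+1=9, 8+6=14
a = 12: 12+0=12, 12+1=13, 12+6=18
Collecting distinct sums: A + B = {-8, -7, -4, -3, -2, 2, 3, 8, 9, 12, 13, 14, 18}
|A + B| = 13

A + B = {-8, -7, -4, -3, -2, 2, 3, 8, 9, 12, 13, 14, 18}


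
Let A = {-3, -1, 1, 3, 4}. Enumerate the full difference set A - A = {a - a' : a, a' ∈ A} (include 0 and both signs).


A - A = {a - a' : a, a' ∈ A}.
Compute a - a' for each ordered pair (a, a'):
a = -3: -3--3=0, -3--1=-2, -3-1=-4, -3-3=-6, -3-4=-7
a = -1: -1--3=2, -1--1=0, -1-1=-2, -1-3=-4, -1-4=-5
a = 1: 1--3=4, 1--1=2, 1-1=0, 1-3=-2, 1-4=-3
a = 3: 3--3=6, 3--1=4, 3-1=2, 3-3=0, 3-4=-1
a = 4: 4--3=7, 4--1=5, 4-1=3, 4-3=1, 4-4=0
Collecting distinct values (and noting 0 appears from a-a):
A - A = {-7, -6, -5, -4, -3, -2, -1, 0, 1, 2, 3, 4, 5, 6, 7}
|A - A| = 15

A - A = {-7, -6, -5, -4, -3, -2, -1, 0, 1, 2, 3, 4, 5, 6, 7}


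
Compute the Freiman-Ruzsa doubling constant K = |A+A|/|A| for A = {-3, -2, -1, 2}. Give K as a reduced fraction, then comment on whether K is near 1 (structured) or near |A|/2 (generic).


|A| = 4.
Compute A + A by enumerating all 16 pairs.
A + A = {-6, -5, -4, -3, -2, -1, 0, 1, 4}, so |A + A| = 9.
K = |A + A| / |A| = 9/4 (already in lowest terms) ≈ 2.2500.
Reference: AP of size 4 gives K = 7/4 ≈ 1.7500; a fully generic set of size 4 gives K ≈ 2.5000.

|A| = 4, |A + A| = 9, K = 9/4.


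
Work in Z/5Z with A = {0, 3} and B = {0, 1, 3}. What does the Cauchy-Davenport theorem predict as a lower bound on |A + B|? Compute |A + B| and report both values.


Cauchy-Davenport: |A + B| ≥ min(p, |A| + |B| - 1) for A, B nonempty in Z/pZ.
|A| = 2, |B| = 3, p = 5.
CD lower bound = min(5, 2 + 3 - 1) = min(5, 4) = 4.
Compute A + B mod 5 directly:
a = 0: 0+0=0, 0+1=1, 0+3=3
a = 3: 3+0=3, 3+1=4, 3+3=1
A + B = {0, 1, 3, 4}, so |A + B| = 4.
Verify: 4 ≥ 4? Yes ✓.

CD lower bound = 4, actual |A + B| = 4.


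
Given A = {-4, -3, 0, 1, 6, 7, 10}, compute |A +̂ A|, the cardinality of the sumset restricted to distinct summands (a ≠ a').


Restricted sumset: A +̂ A = {a + a' : a ∈ A, a' ∈ A, a ≠ a'}.
Equivalently, take A + A and drop any sum 2a that is achievable ONLY as a + a for a ∈ A (i.e. sums representable only with equal summands).
Enumerate pairs (a, a') with a < a' (symmetric, so each unordered pair gives one sum; this covers all a ≠ a'):
  -4 + -3 = -7
  -4 + 0 = -4
  -4 + 1 = -3
  -4 + 6 = 2
  -4 + 7 = 3
  -4 + 10 = 6
  -3 + 0 = -3
  -3 + 1 = -2
  -3 + 6 = 3
  -3 + 7 = 4
  -3 + 10 = 7
  0 + 1 = 1
  0 + 6 = 6
  0 + 7 = 7
  0 + 10 = 10
  1 + 6 = 7
  1 + 7 = 8
  1 + 10 = 11
  6 + 7 = 13
  6 + 10 = 16
  7 + 10 = 17
Collected distinct sums: {-7, -4, -3, -2, 1, 2, 3, 4, 6, 7, 8, 10, 11, 13, 16, 17}
|A +̂ A| = 16
(Reference bound: |A +̂ A| ≥ 2|A| - 3 for |A| ≥ 2, with |A| = 7 giving ≥ 11.)

|A +̂ A| = 16
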